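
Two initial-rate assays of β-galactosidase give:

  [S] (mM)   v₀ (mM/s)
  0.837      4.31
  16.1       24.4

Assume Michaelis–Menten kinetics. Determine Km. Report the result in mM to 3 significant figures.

5.53 mM

From v = Vmax[S]/(Km+[S]), each point gives Vmax = v(Km+[S])/[S].
Equating: 4.31(Km+0.837)/0.837 = 24.4(Km+16.1)/16.1.
5.149·Km + 4.31 = 1.516·Km + 24.4, so (5.149 − 1.516)·Km = 24.4 − 4.31.
Km = 20.09/3.634 = 5.53 mM; then Vmax = 4.31(5.53+0.837)/0.837 = 32.8 mM/s.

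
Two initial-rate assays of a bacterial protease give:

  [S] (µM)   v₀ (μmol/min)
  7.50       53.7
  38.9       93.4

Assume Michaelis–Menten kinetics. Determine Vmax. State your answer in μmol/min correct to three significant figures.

113 μmol/min

In reciprocal form, 1/v = (Km/Vmax)·(1/[S]) + 1/Vmax. The two points give (1/[S], 1/v) = (0.1333, 0.01862) and (0.02571, 0.01071).
Slope = (0.01862 − 0.01071)/(0.1333 − 0.02571) = 0.07354; intercept = 0.01862 − 0.07354×0.1333 = 0.008816.
Vmax = 1/intercept = 113 μmol/min; Km = slope × Vmax = 0.07354 × 113 = 8.34 µM.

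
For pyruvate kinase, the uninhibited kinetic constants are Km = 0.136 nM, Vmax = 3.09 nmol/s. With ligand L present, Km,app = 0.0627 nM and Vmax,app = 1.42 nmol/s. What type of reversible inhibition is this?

uncompetitive

Both Km and Vmax decrease by the same factor (~2.17-fold) — characteristic of uncompetitive inhibition.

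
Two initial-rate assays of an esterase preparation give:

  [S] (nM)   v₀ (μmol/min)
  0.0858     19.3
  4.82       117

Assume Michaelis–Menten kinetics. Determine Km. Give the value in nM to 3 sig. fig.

In reciprocal form, 1/v = (Km/Vmax)·(1/[S]) + 1/Vmax. The two points give (1/[S], 1/v) = (11.66, 0.05181) and (0.2075, 0.008547).
Slope = (0.05181 − 0.008547)/(11.66 − 0.2075) = 0.003780; intercept = 0.05181 − 0.003780×11.66 = 0.007763.
Vmax = 1/intercept = 129 μmol/min; Km = slope × Vmax = 0.003780 × 129 = 0.487 nM.

0.487 nM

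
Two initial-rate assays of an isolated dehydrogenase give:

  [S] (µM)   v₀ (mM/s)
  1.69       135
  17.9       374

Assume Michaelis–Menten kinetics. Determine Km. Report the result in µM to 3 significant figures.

4.05 µM

In reciprocal form, 1/v = (Km/Vmax)·(1/[S]) + 1/Vmax. The two points give (1/[S], 1/v) = (0.5917, 0.007407) and (0.05587, 0.002674).
Slope = (0.007407 − 0.002674)/(0.5917 − 0.05587) = 0.008834; intercept = 0.007407 − 0.008834×0.5917 = 0.002180.
Vmax = 1/intercept = 459 mM/s; Km = slope × Vmax = 0.008834 × 459 = 4.05 µM.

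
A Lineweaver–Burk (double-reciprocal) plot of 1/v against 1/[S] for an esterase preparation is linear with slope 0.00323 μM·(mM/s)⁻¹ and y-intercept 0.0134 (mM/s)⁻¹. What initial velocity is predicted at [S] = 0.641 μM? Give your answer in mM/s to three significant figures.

The y-intercept is 1/Vmax, so Vmax = 1/0.0134 = 74.6 mM/s.
The slope is Km/Vmax, so Km = 0.00323 × 74.6 = 0.241 μM.
Then v = 74.6 × 0.641/(0.241 + 0.641) = 54.2 mM/s.

54.2 mM/s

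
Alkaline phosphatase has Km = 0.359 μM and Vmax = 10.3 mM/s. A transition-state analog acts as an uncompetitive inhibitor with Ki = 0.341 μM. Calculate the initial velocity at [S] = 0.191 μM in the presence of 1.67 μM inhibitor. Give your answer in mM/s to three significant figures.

1.32 mM/s

With α = 1 + [I]/Ki = 1 + 1.67/0.341 = 5.897, the uncompetitive rate law is v = (Vmax/α)·[S] / (Km/α + [S]).
v = (10.3/5.897)×0.191 / (0.359/5.897 + 0.191) = 0.3336/0.2519 = 1.32 mM/s.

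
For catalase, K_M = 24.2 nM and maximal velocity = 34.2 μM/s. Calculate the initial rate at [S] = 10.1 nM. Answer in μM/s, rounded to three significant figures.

v = Vmax·[S]/(Km + [S]) = 34.2 × 10.1 / (24.2 + 10.1)
  = 345.4 / 34.30 = 10.1 μM/s.

10.1 μM/s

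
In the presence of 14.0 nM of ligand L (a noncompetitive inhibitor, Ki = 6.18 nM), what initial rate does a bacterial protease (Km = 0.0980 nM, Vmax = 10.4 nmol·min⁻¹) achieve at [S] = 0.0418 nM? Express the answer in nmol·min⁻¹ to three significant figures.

With α = 1 + [I]/Ki = 1 + 14.0/6.18 = 3.265, the noncompetitive rate law is v = (Vmax/α)·[S] / (Km + [S]).
v = (10.4/3.265)×0.0418 / (0.0980 + 0.0418) = 0.1331/0.1398 = 0.952 nmol·min⁻¹.

0.952 nmol·min⁻¹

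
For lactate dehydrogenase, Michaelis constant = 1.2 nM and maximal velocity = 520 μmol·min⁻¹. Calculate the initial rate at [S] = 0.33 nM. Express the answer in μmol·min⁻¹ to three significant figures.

112 μmol·min⁻¹

v = Vmax·[S]/(Km + [S]) = 520 × 0.33 / (1.2 + 0.33)
  = 171.6 / 1.530 = 112 μmol·min⁻¹.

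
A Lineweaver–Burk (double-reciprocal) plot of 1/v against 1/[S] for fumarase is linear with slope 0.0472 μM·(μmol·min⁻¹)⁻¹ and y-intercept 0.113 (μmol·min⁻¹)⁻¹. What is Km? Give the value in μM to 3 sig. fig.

0.418 μM

y-intercept = 1/Vmax ⇒ Vmax = 8.85 μmol·min⁻¹; slope = Km/Vmax ⇒ Km = slope × Vmax.
Km = 0.0472 × 8.85 = 0.418 μM.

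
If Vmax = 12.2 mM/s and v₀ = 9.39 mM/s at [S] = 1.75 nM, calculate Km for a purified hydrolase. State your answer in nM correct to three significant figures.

From v = Vmax[S]/(Km+[S]), Km = [S](Vmax − v)/v.
Km = 1.75 × (12.2 − 9.39) / 9.39 = 4.917/9.39 = 0.524 nM.

0.524 nM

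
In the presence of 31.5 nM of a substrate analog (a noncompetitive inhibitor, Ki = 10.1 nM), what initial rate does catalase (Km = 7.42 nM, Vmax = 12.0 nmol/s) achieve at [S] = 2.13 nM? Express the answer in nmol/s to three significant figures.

With α = 1 + [I]/Ki = 1 + 31.5/10.1 = 4.119, the noncompetitive rate law is v = (Vmax/α)·[S] / (Km + [S]).
v = (12.0/4.119)×2.13 / (7.42 + 2.13) = 6.206/9.550 = 0.650 nmol/s.

0.650 nmol/s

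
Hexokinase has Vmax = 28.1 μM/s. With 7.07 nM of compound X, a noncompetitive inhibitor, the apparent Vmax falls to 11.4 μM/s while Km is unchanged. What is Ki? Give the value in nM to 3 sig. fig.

4.83 nM

Noncompetitive: Vmax,app = Vmax/α with α = 1 + [I]/Ki.
α = Vmax/Vmax,app = 28.1/11.4 = 2.465.
Since α = 1 + [I]/Ki, [I]/Ki = 2.465 − 1 = 1.465 and Ki = 7.07/1.465 = 4.83 nM.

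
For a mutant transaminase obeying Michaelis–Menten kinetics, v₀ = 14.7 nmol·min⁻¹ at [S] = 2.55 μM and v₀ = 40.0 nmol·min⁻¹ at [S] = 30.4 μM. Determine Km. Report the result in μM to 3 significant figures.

From v = Vmax[S]/(Km+[S]), each point gives Vmax = v(Km+[S])/[S].
Equating: 14.7(Km+2.55)/2.55 = 40.0(Km+30.4)/30.4.
5.765·Km + 14.7 = 1.316·Km + 40.0, so (5.765 − 1.316)·Km = 40.0 − 14.7.
Km = 25.30/4.449 = 5.69 μM; then Vmax = 14.7(5.69+2.55)/2.55 = 47.5 nmol·min⁻¹.

5.69 μM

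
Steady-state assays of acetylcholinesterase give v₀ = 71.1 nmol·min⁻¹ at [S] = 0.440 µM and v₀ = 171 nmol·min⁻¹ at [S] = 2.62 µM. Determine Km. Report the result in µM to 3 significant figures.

1.04 µM

In reciprocal form, 1/v = (Km/Vmax)·(1/[S]) + 1/Vmax. The two points give (1/[S], 1/v) = (2.273, 0.01406) and (0.3817, 0.005848).
Slope = (0.01406 − 0.005848)/(2.273 − 0.3817) = 0.004345; intercept = 0.01406 − 0.004345×2.273 = 0.004190.
Vmax = 1/intercept = 239 nmol·min⁻¹; Km = slope × Vmax = 0.004345 × 239 = 1.04 µM.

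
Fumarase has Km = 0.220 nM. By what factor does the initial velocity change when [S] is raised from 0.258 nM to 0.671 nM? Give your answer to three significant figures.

The fractional saturations are [S]/(Km+[S]) = 0.258/0.4780 = 0.5397 and 0.671/0.8910 = 0.7531.
v₂/v₁ is just their ratio: 0.7531/0.5397 = 1.40.

1.40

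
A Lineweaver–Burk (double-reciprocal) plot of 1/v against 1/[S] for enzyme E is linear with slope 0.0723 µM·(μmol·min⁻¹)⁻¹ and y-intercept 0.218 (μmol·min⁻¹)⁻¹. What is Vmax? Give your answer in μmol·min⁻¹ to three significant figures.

The y-intercept of a Lineweaver–Burk plot equals 1/Vmax, so Vmax = 1/0.218 = 4.59 μmol·min⁻¹.

4.59 μmol·min⁻¹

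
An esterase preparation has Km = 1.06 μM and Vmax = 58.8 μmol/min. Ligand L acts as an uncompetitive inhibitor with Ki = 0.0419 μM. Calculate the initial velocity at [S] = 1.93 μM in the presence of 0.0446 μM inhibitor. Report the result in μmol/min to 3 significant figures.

With α = 1 + [I]/Ki = 1 + 0.0446/0.0419 = 2.064, the uncompetitive rate law is v = (Vmax/α)·[S] / (Km/α + [S]).
v = (58.8/2.064)×1.93 / (1.06/2.064 + 1.93) = 54.97/2.443 = 22.5 μmol/min.

22.5 μmol/min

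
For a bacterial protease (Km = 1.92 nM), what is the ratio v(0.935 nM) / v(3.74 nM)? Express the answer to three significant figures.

0.496

The fractional saturations are [S]/(Km+[S]) = 3.74/5.660 = 0.6608 and 0.935/2.855 = 0.3275.
v₂/v₁ is just their ratio: 0.3275/0.6608 = 0.496.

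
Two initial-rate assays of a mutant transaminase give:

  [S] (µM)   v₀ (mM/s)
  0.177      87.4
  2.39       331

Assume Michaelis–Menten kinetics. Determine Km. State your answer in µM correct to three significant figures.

0.686 µM

From v = Vmax[S]/(Km+[S]), each point gives Vmax = v(Km+[S])/[S].
Equating: 87.4(Km+0.177)/0.177 = 331(Km+2.39)/2.39.
493.8·Km + 87.4 = 138.5·Km + 331, so (493.8 − 138.5)·Km = 331 − 87.4.
Km = 243.6/355.3 = 0.686 µM; then Vmax = 87.4(0.686+0.177)/0.177 = 426 mM/s.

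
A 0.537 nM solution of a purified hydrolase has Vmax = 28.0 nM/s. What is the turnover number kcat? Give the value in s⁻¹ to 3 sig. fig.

kcat = Vmax/[E]total = 28.0 nM/s / 0.537 nM = 52.1 s⁻¹.

52.1 s⁻¹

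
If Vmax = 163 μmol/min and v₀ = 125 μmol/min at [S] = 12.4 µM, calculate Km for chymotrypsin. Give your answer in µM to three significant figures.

From v = Vmax[S]/(Km+[S]), Km = [S](Vmax − v)/v.
Km = 12.4 × (163 − 125) / 125 = 471.2/125 = 3.77 µM.

3.77 µM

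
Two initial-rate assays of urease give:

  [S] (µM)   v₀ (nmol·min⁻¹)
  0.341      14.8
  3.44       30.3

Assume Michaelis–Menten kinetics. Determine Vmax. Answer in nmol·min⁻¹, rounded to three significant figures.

In reciprocal form, 1/v = (Km/Vmax)·(1/[S]) + 1/Vmax. The two points give (1/[S], 1/v) = (2.933, 0.06757) and (0.2907, 0.03300).
Slope = (0.06757 − 0.03300)/(2.933 − 0.2907) = 0.01308; intercept = 0.06757 − 0.01308×2.933 = 0.02920.
Vmax = 1/intercept = 34.2 nmol·min⁻¹; Km = slope × Vmax = 0.01308 × 34.2 = 0.448 µM.

34.2 nmol·min⁻¹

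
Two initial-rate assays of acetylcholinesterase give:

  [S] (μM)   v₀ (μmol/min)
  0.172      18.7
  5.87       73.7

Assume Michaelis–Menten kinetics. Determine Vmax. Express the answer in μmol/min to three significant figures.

80.9 μmol/min

From v = Vmax[S]/(Km+[S]), each point gives Vmax = v(Km+[S])/[S].
Equating: 18.7(Km+0.172)/0.172 = 73.7(Km+5.87)/5.87.
108.7·Km + 18.7 = 12.56·Km + 73.7, so (108.7 − 12.56)·Km = 73.7 − 18.7.
Km = 55.00/96.17 = 0.572 μM; then Vmax = 18.7(0.572+0.172)/0.172 = 80.9 μmol/min.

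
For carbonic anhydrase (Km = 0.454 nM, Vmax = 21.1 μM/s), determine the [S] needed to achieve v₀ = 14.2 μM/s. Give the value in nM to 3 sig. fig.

Rearranging v = Vmax[S]/(Km+[S]) gives [S] = Km·v/(Vmax − v).
[S] = 0.454 × 14.2 / (21.1 − 14.2) = 6.447/6.900 = 0.934 nM.

0.934 nM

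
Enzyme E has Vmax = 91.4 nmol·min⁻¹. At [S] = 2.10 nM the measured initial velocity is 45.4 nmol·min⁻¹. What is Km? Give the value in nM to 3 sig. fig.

2.13 nM

v/Vmax = 45.4/91.4 = 0.4967 = [S]/(Km+[S]).
So Km + [S] = [S]/0.4967 = 4.228 nM, giving Km = 4.228 − 2.10 = 2.13 nM.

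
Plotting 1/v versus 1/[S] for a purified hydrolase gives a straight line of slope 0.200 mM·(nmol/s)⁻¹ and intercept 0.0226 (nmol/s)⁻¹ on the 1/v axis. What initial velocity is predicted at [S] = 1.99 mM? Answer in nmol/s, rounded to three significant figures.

8.12 nmol/s

The y-intercept is 1/Vmax, so Vmax = 1/0.0226 = 44.2 nmol/s.
The slope is Km/Vmax, so Km = 0.200 × 44.2 = 8.85 mM.
Then v = 44.2 × 1.99/(8.85 + 1.99) = 8.12 nmol/s.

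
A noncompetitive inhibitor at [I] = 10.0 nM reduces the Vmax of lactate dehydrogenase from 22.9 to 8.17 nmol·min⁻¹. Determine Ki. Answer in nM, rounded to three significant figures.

5.55 nM

Noncompetitive: Vmax,app = Vmax/α with α = 1 + [I]/Ki.
α = Vmax/Vmax,app = 22.9/8.17 = 2.803.
Since α = 1 + [I]/Ki, [I]/Ki = 2.803 − 1 = 1.803 and Ki = 10.0/1.803 = 5.55 nM.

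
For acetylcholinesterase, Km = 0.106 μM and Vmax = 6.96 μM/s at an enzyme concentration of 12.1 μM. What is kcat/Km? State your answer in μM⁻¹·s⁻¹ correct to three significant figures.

kcat = Vmax/[E]total = 6.96/12.1 = 0.575 s⁻¹.
kcat/Km = 0.575/0.106 = 5.43 μM⁻¹·s⁻¹.

5.43 μM⁻¹·s⁻¹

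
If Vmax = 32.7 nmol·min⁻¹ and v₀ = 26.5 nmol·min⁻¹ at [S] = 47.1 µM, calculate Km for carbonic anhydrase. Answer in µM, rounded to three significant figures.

11.0 µM

From v = Vmax[S]/(Km+[S]), Km = [S](Vmax − v)/v.
Km = 47.1 × (32.7 − 26.5) / 26.5 = 292.0/26.5 = 11.0 µM.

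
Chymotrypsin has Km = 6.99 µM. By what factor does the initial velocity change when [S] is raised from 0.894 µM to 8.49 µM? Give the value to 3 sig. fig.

4.84

Since Vmax cancels, v₂/v₁ = [S]₂(Km+[S]₁) / [S]₁(Km+[S]₂).
= 8.49×(6.99+0.894) / (0.894×(6.99+8.49)) = 66.94/13.84 = 4.84.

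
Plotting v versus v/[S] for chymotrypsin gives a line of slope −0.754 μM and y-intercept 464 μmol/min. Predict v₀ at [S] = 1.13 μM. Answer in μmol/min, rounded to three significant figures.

In the Eadie–Hofstee form v = Vmax − Km·(v/[S]), the slope is −Km and the intercept is Vmax, so Km = 0.754 μM and Vmax = 464 μmol/min.
v = 464 × 1.13/(0.754 + 1.13) = 278 μmol/min.

278 μmol/min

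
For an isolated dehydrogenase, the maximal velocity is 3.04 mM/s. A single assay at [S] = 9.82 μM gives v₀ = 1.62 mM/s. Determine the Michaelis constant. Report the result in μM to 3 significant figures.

8.61 μM

v/Vmax = 1.62/3.04 = 0.5329 = [S]/(Km+[S]).
So Km + [S] = [S]/0.5329 = 18.43 μM, giving Km = 18.43 − 9.82 = 8.61 μM.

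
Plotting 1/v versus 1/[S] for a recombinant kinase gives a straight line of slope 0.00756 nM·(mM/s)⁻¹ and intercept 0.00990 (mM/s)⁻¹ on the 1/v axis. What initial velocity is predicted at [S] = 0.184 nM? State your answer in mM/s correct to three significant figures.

The y-intercept is 1/Vmax, so Vmax = 1/0.00990 = 101 mM/s.
The slope is Km/Vmax, so Km = 0.00756 × 101 = 0.764 nM.
Then v = 101 × 0.184/(0.764 + 0.184) = 19.6 mM/s.

19.6 mM/s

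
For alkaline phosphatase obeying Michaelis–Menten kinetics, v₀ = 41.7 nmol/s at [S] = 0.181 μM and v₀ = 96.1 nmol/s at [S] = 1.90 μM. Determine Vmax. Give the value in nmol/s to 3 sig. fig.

In reciprocal form, 1/v = (Km/Vmax)·(1/[S]) + 1/Vmax. The two points give (1/[S], 1/v) = (5.525, 0.02398) and (0.5263, 0.01041).
Slope = (0.02398 − 0.01041)/(5.525 − 0.5263) = 0.002716; intercept = 0.02398 − 0.002716×5.525 = 0.008976.
Vmax = 1/intercept = 111 nmol/s; Km = slope × Vmax = 0.002716 × 111 = 0.303 μM.

111 nmol/s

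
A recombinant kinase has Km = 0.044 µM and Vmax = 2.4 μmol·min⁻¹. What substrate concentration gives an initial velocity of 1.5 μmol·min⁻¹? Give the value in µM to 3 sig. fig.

Rearranging v = Vmax[S]/(Km+[S]) gives [S] = Km·v/(Vmax − v).
[S] = 0.044 × 1.5 / (2.4 − 1.5) = 0.06600/0.9000 = 0.0733 µM.

0.0733 µM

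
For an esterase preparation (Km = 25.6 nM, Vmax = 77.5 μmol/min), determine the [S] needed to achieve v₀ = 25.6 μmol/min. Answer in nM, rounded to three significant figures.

12.6 nM

The required fractional saturation is v/Vmax = 25.6/77.5 = 0.3303.
Then [S]/(Km+[S]) = 0.3303 ⇒ [S] = 25.6 × 0.3303/(1 − 0.3303) = 12.6 nM.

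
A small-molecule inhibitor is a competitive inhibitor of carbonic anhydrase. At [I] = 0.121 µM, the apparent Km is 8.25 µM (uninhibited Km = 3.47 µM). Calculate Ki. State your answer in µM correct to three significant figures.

Competitive: Km,app = α·Km with α = 1 + [I]/Ki.
α = Km,app/Km = 8.25/3.47 = 2.378.
Since α = 1 + [I]/Ki, [I]/Ki = 2.378 − 1 = 1.378 and Ki = 0.121/1.378 = 0.0878 µM.

0.0878 µM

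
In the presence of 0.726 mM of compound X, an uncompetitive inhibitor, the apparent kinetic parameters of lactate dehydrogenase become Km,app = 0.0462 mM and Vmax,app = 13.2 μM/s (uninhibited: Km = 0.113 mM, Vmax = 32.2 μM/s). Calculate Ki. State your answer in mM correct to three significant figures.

0.504 mM

Uncompetitive: Vmax,app = Vmax/α (and Km,app = Km/α) with α = 1 + [I]/Ki.
α = Vmax/Vmax,app = 32.2/13.2 = 2.439.
Since α = 1 + [I]/Ki, [I]/Ki = 2.439 − 1 = 1.439 and Ki = 0.726/1.439 = 0.504 mM.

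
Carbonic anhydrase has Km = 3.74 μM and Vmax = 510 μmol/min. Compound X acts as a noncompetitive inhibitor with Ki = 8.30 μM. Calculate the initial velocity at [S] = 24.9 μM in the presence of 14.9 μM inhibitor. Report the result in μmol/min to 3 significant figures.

α = 1 + [I]/Ki = 1 + 14.9/8.30 = 2.795.
For a noncompetitive inhibitor, Vmax is reduced to Vmax/α while Km is unchanged: Km,app = 3.74 μM, Vmax,app = 182 μmol/min.
v = Vmax,app·[S]/(Km,app + [S]) = 182 × 24.9/(3.74 + 24.9) = 159 μmol/min.

159 μmol/min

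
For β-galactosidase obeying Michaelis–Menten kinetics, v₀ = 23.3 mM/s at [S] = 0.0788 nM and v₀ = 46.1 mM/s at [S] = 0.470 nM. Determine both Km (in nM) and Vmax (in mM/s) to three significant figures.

From v = Vmax[S]/(Km+[S]), each point gives Vmax = v(Km+[S])/[S].
Equating: 23.3(Km+0.0788)/0.0788 = 46.1(Km+0.470)/0.470.
295.7·Km + 23.3 = 98.09·Km + 46.1, so (295.7 − 98.09)·Km = 46.1 − 23.3.
Km = 22.80/197.6 = 0.115 nM; then Vmax = 23.3(0.115+0.0788)/0.0788 = 57.4 mM/s.

Km = 0.115 nM; Vmax = 57.4 mM/s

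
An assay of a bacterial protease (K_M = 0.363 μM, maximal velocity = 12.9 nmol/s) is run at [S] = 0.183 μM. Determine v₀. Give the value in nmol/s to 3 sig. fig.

v = Vmax·[S]/(Km + [S]) = 12.9 × 0.183 / (0.363 + 0.183)
  = 2.361 / 0.5460 = 4.32 nmol/s.

4.32 nmol/s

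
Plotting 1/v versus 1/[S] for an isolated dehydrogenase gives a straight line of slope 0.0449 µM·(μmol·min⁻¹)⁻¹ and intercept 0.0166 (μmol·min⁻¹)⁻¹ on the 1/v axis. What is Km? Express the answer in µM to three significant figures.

y-intercept = 1/Vmax ⇒ Vmax = 60.2 μmol·min⁻¹; slope = Km/Vmax ⇒ Km = slope × Vmax.
Km = 0.0449 × 60.2 = 2.70 µM.

2.70 µM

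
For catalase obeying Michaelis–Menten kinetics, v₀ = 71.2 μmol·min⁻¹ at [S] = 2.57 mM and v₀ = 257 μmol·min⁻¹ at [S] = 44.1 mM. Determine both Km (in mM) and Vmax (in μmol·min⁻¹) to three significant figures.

Km = 8.49 mM; Vmax = 306 μmol·min⁻¹

In reciprocal form, 1/v = (Km/Vmax)·(1/[S]) + 1/Vmax. The two points give (1/[S], 1/v) = (0.3891, 0.01404) and (0.02268, 0.003891).
Slope = (0.01404 − 0.003891)/(0.3891 − 0.02268) = 0.02771; intercept = 0.01404 − 0.02771×0.3891 = 0.003263.
Vmax = 1/intercept = 306 μmol·min⁻¹; Km = slope × Vmax = 0.02771 × 306 = 8.49 mM.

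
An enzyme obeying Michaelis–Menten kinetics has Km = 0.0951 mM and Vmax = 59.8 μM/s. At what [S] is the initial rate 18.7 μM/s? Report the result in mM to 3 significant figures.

Rearranging v = Vmax[S]/(Km+[S]) gives [S] = Km·v/(Vmax − v).
[S] = 0.0951 × 18.7 / (59.8 − 18.7) = 1.778/41.10 = 0.0433 mM.

0.0433 mM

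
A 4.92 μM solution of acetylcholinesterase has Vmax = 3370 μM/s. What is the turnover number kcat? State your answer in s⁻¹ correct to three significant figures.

685 s⁻¹

kcat = Vmax/[E]total = 3370 μM/s / 4.92 μM = 685 s⁻¹.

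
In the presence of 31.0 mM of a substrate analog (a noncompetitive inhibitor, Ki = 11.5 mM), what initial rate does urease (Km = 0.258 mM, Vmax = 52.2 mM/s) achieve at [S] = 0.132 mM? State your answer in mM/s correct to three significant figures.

4.78 mM/s

With α = 1 + [I]/Ki = 1 + 31.0/11.5 = 3.696, the noncompetitive rate law is v = (Vmax/α)·[S] / (Km + [S]).
v = (52.2/3.696)×0.132 / (0.258 + 0.132) = 1.864/0.3900 = 4.78 mM/s.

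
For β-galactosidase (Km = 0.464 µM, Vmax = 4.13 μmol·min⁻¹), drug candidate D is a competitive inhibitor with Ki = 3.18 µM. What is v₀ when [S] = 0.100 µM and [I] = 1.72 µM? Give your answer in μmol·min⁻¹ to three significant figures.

0.507 μmol·min⁻¹

α = 1 + [I]/Ki = 1 + 1.72/3.18 = 1.541.
For a competitive inhibitor, Vmax is unchanged and the apparent Km becomes α·Km: Km,app = 0.715 µM, Vmax,app = 4.13 μmol·min⁻¹.
v = Vmax,app·[S]/(Km,app + [S]) = 4.13 × 0.100/(0.715 + 0.100) = 0.507 μmol·min⁻¹.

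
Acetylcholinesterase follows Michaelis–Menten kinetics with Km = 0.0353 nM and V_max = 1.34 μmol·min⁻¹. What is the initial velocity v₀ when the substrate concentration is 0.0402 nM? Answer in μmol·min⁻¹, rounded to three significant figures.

[S]/(Km+[S]) = 0.0402/0.07550 = 0.5325, the fractional saturation.
v = 0.5325 × Vmax = 0.5325 × 1.34 = 0.713 μmol·min⁻¹.

0.713 μmol·min⁻¹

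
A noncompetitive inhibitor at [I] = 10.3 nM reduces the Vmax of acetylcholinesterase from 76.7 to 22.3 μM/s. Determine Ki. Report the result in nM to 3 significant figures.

Noncompetitive: Vmax,app = Vmax/α with α = 1 + [I]/Ki.
α = Vmax/Vmax,app = 76.7/22.3 = 3.439.
Since α = 1 + [I]/Ki, [I]/Ki = 3.439 − 1 = 2.439 and Ki = 10.3/2.439 = 4.22 nM.

4.22 nM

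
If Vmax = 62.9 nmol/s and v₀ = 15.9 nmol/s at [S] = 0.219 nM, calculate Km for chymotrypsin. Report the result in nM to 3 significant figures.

0.647 nM

v/Vmax = 15.9/62.9 = 0.2528 = [S]/(Km+[S]).
So Km + [S] = [S]/0.2528 = 0.8664 nM, giving Km = 0.8664 − 0.219 = 0.647 nM.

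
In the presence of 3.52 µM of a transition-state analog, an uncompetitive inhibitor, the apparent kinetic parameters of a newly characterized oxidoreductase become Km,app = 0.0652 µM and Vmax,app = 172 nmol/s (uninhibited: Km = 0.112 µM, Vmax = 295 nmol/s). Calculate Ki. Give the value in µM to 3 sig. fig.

Uncompetitive: Vmax,app = Vmax/α (and Km,app = Km/α) with α = 1 + [I]/Ki.
α = Vmax/Vmax,app = 295/172 = 1.715.
Ki = [I]/(α − 1) = 3.52/0.7151 = 4.92 µM.

4.92 µM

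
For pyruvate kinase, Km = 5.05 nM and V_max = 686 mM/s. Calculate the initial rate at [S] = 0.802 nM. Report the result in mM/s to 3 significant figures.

94.0 mM/s

v = Vmax·[S]/(Km + [S]) = 686 × 0.802 / (5.05 + 0.802)
  = 550.2 / 5.852 = 94.0 mM/s.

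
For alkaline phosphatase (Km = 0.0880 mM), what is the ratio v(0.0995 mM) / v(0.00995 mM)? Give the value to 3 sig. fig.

5.22

Since Vmax cancels, v₂/v₁ = [S]₂(Km+[S]₁) / [S]₁(Km+[S]₂).
= 0.0995×(0.0880+0.00995) / (0.00995×(0.0880+0.0995)) = 0.009746/0.001866 = 5.22.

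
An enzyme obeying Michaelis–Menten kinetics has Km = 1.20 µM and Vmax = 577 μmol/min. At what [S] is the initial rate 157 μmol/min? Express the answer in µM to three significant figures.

0.449 µM

Rearranging v = Vmax[S]/(Km+[S]) gives [S] = Km·v/(Vmax − v).
[S] = 1.20 × 157 / (577 − 157) = 188.4/420.0 = 0.449 µM.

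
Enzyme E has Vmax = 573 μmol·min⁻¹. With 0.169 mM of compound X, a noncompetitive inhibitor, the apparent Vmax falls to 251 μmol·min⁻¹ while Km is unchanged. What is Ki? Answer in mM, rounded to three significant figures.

0.132 mM

Noncompetitive: Vmax,app = Vmax/α with α = 1 + [I]/Ki.
α = Vmax/Vmax,app = 573/251 = 2.283.
Since α = 1 + [I]/Ki, [I]/Ki = 2.283 − 1 = 1.283 and Ki = 0.169/1.283 = 0.132 mM.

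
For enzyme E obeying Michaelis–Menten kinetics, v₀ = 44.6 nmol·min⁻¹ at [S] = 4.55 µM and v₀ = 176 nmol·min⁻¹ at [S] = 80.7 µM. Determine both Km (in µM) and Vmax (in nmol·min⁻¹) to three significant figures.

In reciprocal form, 1/v = (Km/Vmax)·(1/[S]) + 1/Vmax. The two points give (1/[S], 1/v) = (0.2198, 0.02242) and (0.01239, 0.005682).
Slope = (0.02242 − 0.005682)/(0.2198 − 0.01239) = 0.08072; intercept = 0.02242 − 0.08072×0.2198 = 0.004682.
Vmax = 1/intercept = 214 nmol·min⁻¹; Km = slope × Vmax = 0.08072 × 214 = 17.2 µM.

Km = 17.2 µM; Vmax = 214 nmol·min⁻¹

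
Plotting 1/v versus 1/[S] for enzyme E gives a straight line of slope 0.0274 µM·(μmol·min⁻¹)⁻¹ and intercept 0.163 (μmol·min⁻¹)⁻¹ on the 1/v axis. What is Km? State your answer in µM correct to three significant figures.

0.168 µM

y-intercept = 1/Vmax ⇒ Vmax = 6.13 μmol·min⁻¹; slope = Km/Vmax ⇒ Km = slope × Vmax.
Km = 0.0274 × 6.13 = 0.168 µM.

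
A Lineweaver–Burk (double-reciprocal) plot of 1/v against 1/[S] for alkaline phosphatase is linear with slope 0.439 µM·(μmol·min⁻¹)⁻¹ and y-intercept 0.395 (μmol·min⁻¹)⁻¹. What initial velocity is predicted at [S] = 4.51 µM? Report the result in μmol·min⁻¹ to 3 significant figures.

2.03 μmol·min⁻¹

The y-intercept is 1/Vmax, so Vmax = 1/0.395 = 2.53 μmol·min⁻¹.
The slope is Km/Vmax, so Km = 0.439 × 2.53 = 1.11 µM.
Then v = 2.53 × 4.51/(1.11 + 4.51) = 2.03 μmol·min⁻¹.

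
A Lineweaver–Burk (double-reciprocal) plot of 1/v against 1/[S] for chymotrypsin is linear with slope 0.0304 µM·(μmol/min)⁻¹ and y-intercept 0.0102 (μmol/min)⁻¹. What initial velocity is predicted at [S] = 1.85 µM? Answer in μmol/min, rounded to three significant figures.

37.5 μmol/min

The y-intercept is 1/Vmax, so Vmax = 1/0.0102 = 98.0 μmol/min.
The slope is Km/Vmax, so Km = 0.0304 × 98.0 = 2.98 µM.
Then v = 98.0 × 1.85/(2.98 + 1.85) = 37.5 μmol/min.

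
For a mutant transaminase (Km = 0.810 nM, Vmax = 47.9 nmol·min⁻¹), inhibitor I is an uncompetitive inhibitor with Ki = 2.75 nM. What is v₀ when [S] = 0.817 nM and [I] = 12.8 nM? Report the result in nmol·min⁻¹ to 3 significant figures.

7.21 nmol·min⁻¹

α = 1 + [I]/Ki = 1 + 12.8/2.75 = 5.655.
For an uncompetitive inhibitor, both parameters are divided by α, giving Vmax/α and Km/α: Km,app = 0.143 nM, Vmax,app = 8.47 nmol·min⁻¹.
v = Vmax,app·[S]/(Km,app + [S]) = 8.47 × 0.817/(0.143 + 0.817) = 7.21 nmol·min⁻¹.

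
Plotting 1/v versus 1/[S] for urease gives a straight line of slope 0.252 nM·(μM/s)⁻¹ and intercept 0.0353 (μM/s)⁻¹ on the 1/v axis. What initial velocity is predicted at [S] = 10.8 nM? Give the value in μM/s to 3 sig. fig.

17.1 μM/s

The y-intercept is 1/Vmax, so Vmax = 1/0.0353 = 28.3 μM/s.
The slope is Km/Vmax, so Km = 0.252 × 28.3 = 7.14 nM.
Then v = 28.3 × 10.8/(7.14 + 10.8) = 17.1 μM/s.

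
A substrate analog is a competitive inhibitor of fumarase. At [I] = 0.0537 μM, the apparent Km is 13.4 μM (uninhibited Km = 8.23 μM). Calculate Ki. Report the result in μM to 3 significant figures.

Competitive: Km,app = α·Km with α = 1 + [I]/Ki.
α = Km,app/Km = 13.4/8.23 = 1.628.
Since α = 1 + [I]/Ki, [I]/Ki = 1.628 − 1 = 0.6282 and Ki = 0.0537/0.6282 = 0.0855 μM.

0.0855 μM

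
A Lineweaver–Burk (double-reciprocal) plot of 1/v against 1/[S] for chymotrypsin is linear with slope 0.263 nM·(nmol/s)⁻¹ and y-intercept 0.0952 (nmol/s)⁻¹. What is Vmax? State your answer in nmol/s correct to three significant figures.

The y-intercept of a Lineweaver–Burk plot equals 1/Vmax, so Vmax = 1/0.0952 = 10.5 nmol/s.

10.5 nmol/s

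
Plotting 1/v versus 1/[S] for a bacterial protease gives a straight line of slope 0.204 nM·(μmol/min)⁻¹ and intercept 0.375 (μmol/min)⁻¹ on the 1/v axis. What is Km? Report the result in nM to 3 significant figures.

0.544 nM

y-intercept = 1/Vmax ⇒ Vmax = 2.67 μmol/min; slope = Km/Vmax ⇒ Km = slope × Vmax.
Km = 0.204 × 2.67 = 0.544 nM.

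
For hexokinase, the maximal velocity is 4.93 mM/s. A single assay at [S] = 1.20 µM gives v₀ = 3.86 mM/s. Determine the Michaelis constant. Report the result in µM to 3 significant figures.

v/Vmax = 3.86/4.93 = 0.7830 = [S]/(Km+[S]).
So Km + [S] = [S]/0.7830 = 1.533 µM, giving Km = 1.533 − 1.20 = 0.333 µM.

0.333 µM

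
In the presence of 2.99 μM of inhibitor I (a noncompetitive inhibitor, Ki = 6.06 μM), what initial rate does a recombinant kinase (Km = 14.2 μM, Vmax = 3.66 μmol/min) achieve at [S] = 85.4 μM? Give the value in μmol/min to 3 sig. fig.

With α = 1 + [I]/Ki = 1 + 2.99/6.06 = 1.493, the noncompetitive rate law is v = (Vmax/α)·[S] / (Km + [S]).
v = (3.66/1.493)×85.4 / (14.2 + 85.4) = 209.3/99.60 = 2.10 μmol/min.

2.10 μmol/min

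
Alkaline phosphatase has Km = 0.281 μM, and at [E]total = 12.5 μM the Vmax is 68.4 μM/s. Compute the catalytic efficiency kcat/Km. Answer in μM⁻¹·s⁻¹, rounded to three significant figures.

kcat = Vmax/[E]total = 68.4/12.5 = 5.47 s⁻¹.
kcat/Km = 5.47/0.281 = 19.5 μM⁻¹·s⁻¹.

19.5 μM⁻¹·s⁻¹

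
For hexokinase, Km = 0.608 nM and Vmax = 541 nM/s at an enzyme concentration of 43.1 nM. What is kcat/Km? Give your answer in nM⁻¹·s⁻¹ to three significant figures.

20.6 nM⁻¹·s⁻¹

kcat = Vmax/[E]total = 541/43.1 = 12.6 s⁻¹.
kcat/Km = 12.6/0.608 = 20.6 nM⁻¹·s⁻¹.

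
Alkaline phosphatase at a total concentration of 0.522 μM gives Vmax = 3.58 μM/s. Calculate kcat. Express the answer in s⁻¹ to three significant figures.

6.86 s⁻¹

kcat = Vmax/[E]total = 3.58 μM/s / 0.522 μM = 6.86 s⁻¹.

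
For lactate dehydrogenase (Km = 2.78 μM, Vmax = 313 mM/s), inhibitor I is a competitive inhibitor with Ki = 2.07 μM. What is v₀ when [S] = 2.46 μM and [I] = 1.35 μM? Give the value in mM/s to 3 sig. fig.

109 mM/s

With α = 1 + [I]/Ki = 1 + 1.35/2.07 = 1.652, the competitive rate law is v = Vmax[S] / (αKm + [S]).
v = 313×2.46 / (1.652×2.78 + 2.46) = 770.0/7.053 = 109 mM/s.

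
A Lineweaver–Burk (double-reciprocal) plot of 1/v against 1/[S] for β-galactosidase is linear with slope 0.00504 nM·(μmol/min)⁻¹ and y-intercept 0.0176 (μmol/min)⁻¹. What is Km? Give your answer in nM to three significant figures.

y-intercept = 1/Vmax ⇒ Vmax = 56.8 μmol/min; slope = Km/Vmax ⇒ Km = slope × Vmax.
Km = 0.00504 × 56.8 = 0.286 nM.

0.286 nM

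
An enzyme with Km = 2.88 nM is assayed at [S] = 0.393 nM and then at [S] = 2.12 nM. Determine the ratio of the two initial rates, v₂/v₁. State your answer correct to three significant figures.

3.53

Since Vmax cancels, v₂/v₁ = [S]₂(Km+[S]₁) / [S]₁(Km+[S]₂).
= 2.12×(2.88+0.393) / (0.393×(2.88+2.12)) = 6.939/1.965 = 3.53.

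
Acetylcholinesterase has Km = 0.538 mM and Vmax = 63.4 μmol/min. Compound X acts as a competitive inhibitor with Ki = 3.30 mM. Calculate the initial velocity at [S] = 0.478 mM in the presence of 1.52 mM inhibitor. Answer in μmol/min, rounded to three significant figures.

α = 1 + [I]/Ki = 1 + 1.52/3.30 = 1.461.
For a competitive inhibitor, Vmax is unchanged and the apparent Km becomes α·Km: Km,app = 0.786 mM, Vmax,app = 63.4 μmol/min.
v = Vmax,app·[S]/(Km,app + [S]) = 63.4 × 0.478/(0.786 + 0.478) = 24.0 μmol/min.

24.0 μmol/min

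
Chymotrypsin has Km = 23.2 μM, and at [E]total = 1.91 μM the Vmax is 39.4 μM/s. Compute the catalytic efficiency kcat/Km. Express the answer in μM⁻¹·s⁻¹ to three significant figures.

kcat = Vmax/[E]total = 39.4/1.91 = 20.6 s⁻¹.
kcat/Km = 20.6/23.2 = 0.889 μM⁻¹·s⁻¹.

0.889 μM⁻¹·s⁻¹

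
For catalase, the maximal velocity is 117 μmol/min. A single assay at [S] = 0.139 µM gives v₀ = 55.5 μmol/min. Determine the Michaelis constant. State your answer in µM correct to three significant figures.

From v = Vmax[S]/(Km+[S]), Km = [S](Vmax − v)/v.
Km = 0.139 × (117 − 55.5) / 55.5 = 8.548/55.5 = 0.154 µM.

0.154 µM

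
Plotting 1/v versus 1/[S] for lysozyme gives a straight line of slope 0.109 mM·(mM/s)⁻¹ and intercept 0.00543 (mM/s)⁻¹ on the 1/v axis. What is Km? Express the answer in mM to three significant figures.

20.1 mM

y-intercept = 1/Vmax ⇒ Vmax = 184 mM/s; slope = Km/Vmax ⇒ Km = slope × Vmax.
Km = 0.109 × 184 = 20.1 mM.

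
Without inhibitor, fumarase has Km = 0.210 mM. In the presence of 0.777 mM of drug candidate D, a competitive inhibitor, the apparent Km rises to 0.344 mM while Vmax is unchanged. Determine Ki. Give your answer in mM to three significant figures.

Competitive: Km,app = α·Km with α = 1 + [I]/Ki.
α = Km,app/Km = 0.344/0.210 = 1.638.
Since α = 1 + [I]/Ki, [I]/Ki = 1.638 − 1 = 0.6381 and Ki = 0.777/0.6381 = 1.22 mM.

1.22 mM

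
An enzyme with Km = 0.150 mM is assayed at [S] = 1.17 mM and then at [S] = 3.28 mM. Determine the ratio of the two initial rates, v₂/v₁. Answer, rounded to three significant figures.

1.08

Since Vmax cancels, v₂/v₁ = [S]₂(Km+[S]₁) / [S]₁(Km+[S]₂).
= 3.28×(0.150+1.17) / (1.17×(0.150+3.28)) = 4.330/4.013 = 1.08.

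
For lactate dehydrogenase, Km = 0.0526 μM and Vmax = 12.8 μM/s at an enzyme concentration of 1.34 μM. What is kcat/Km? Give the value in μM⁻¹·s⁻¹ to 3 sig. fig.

kcat = Vmax/[E]total = 12.8/1.34 = 9.55 s⁻¹.
kcat/Km = 9.55/0.0526 = 182 μM⁻¹·s⁻¹.

182 μM⁻¹·s⁻¹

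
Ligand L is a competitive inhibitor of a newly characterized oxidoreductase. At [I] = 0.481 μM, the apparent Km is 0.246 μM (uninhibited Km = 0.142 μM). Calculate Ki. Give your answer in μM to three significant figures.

Competitive: Km,app = α·Km with α = 1 + [I]/Ki.
α = Km,app/Km = 0.246/0.142 = 1.732.
Since α = 1 + [I]/Ki, [I]/Ki = 1.732 − 1 = 0.7324 and Ki = 0.481/0.7324 = 0.657 μM.

0.657 μM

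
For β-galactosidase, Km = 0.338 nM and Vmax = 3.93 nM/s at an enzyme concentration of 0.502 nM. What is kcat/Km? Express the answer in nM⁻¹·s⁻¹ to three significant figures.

kcat = Vmax/[E]total = 3.93/0.502 = 7.83 s⁻¹.
kcat/Km = 7.83/0.338 = 23.2 nM⁻¹·s⁻¹.

23.2 nM⁻¹·s⁻¹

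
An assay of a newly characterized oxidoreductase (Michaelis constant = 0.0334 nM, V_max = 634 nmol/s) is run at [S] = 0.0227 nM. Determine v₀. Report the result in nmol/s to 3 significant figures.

257 nmol/s

[S]/(Km+[S]) = 0.0227/0.05610 = 0.4046, the fractional saturation.
v = 0.4046 × Vmax = 0.4046 × 634 = 257 nmol/s.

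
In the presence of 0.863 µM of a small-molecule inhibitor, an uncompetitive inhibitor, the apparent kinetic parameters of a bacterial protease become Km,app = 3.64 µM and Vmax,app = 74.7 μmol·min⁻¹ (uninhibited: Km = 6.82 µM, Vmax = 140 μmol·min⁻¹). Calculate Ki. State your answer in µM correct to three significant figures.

Uncompetitive: Vmax,app = Vmax/α (and Km,app = Km/α) with α = 1 + [I]/Ki.
α = Vmax/Vmax,app = 140/74.7 = 1.874.
Since α = 1 + [I]/Ki, [I]/Ki = 1.874 − 1 = 0.8742 and Ki = 0.863/0.8742 = 0.987 µM.

0.987 µM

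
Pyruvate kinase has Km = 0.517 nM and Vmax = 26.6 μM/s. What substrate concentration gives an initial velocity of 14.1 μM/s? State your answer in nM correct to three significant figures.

The required fractional saturation is v/Vmax = 14.1/26.6 = 0.5301.
Then [S]/(Km+[S]) = 0.5301 ⇒ [S] = 0.517 × 0.5301/(1 − 0.5301) = 0.583 nM.

0.583 nM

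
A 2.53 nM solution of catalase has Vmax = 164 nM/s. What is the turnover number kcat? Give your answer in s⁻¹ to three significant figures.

64.8 s⁻¹

kcat = Vmax/[E]total = 164 nM/s / 2.53 nM = 64.8 s⁻¹.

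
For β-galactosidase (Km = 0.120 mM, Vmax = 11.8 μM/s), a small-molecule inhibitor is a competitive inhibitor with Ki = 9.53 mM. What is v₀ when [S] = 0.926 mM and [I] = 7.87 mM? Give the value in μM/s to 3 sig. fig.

α = 1 + [I]/Ki = 1 + 7.87/9.53 = 1.826.
For a competitive inhibitor, Vmax is unchanged and the apparent Km becomes α·Km: Km,app = 0.219 mM, Vmax,app = 11.8 μM/s.
v = Vmax,app·[S]/(Km,app + [S]) = 11.8 × 0.926/(0.219 + 0.926) = 9.54 μM/s.

9.54 μM/s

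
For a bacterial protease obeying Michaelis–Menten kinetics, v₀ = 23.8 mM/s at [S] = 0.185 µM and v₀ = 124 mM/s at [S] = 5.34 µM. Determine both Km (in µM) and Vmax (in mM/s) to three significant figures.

Km = 0.950 µM; Vmax = 146 mM/s

In reciprocal form, 1/v = (Km/Vmax)·(1/[S]) + 1/Vmax. The two points give (1/[S], 1/v) = (5.405, 0.04202) and (0.1873, 0.008065).
Slope = (0.04202 − 0.008065)/(5.405 − 0.1873) = 0.006507; intercept = 0.04202 − 0.006507×5.405 = 0.006846.
Vmax = 1/intercept = 146 mM/s; Km = slope × Vmax = 0.006507 × 146 = 0.950 µM.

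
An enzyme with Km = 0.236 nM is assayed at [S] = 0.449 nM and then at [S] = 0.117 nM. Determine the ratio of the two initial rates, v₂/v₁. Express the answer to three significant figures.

Since Vmax cancels, v₂/v₁ = [S]₂(Km+[S]₁) / [S]₁(Km+[S]₂).
= 0.117×(0.236+0.449) / (0.449×(0.236+0.117)) = 0.08015/0.1585 = 0.506.

0.506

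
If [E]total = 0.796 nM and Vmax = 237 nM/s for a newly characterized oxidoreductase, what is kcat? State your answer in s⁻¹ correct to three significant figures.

298 s⁻¹

kcat = Vmax/[E]total = 237 nM/s / 0.796 nM = 298 s⁻¹.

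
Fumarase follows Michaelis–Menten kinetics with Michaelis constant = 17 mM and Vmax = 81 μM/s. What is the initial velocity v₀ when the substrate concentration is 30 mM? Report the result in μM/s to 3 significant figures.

[S]/(Km+[S]) = 30/47.00 = 0.6383, the fractional saturation.
v = 0.6383 × Vmax = 0.6383 × 81 = 51.7 μM/s.

51.7 μM/s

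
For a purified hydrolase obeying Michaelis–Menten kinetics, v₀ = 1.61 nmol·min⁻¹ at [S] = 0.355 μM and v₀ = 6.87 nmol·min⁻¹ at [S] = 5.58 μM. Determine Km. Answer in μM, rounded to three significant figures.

In reciprocal form, 1/v = (Km/Vmax)·(1/[S]) + 1/Vmax. The two points give (1/[S], 1/v) = (2.817, 0.6211) and (0.1792, 0.1456).
Slope = (0.6211 − 0.1456)/(2.817 − 0.1792) = 0.1803; intercept = 0.6211 − 0.1803×2.817 = 0.1132.
Vmax = 1/intercept = 8.83 nmol·min⁻¹; Km = slope × Vmax = 0.1803 × 8.83 = 1.59 μM.

1.59 μM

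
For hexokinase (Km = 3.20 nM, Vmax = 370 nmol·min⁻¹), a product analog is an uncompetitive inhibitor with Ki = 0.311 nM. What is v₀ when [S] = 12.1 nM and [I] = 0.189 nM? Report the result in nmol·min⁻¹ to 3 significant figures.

With α = 1 + [I]/Ki = 1 + 0.189/0.311 = 1.608, the uncompetitive rate law is v = (Vmax/α)·[S] / (Km/α + [S]).
v = (370/1.608)×12.1 / (3.20/1.608 + 12.1) = 2785/14.09 = 198 nmol·min⁻¹.

198 nmol·min⁻¹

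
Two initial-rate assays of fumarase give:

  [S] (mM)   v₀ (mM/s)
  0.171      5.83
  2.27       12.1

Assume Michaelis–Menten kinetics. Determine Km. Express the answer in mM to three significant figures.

0.218 mM

From v = Vmax[S]/(Km+[S]), each point gives Vmax = v(Km+[S])/[S].
Equating: 5.83(Km+0.171)/0.171 = 12.1(Km+2.27)/2.27.
34.09·Km + 5.83 = 5.330·Km + 12.1, so (34.09 − 5.330)·Km = 12.1 − 5.83.
Km = 6.270/28.76 = 0.218 mM; then Vmax = 5.83(0.218+0.171)/0.171 = 13.3 mM/s.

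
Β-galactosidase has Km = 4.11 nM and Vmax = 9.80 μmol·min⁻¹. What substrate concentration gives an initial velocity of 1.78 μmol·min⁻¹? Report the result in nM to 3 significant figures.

0.912 nM

Rearranging v = Vmax[S]/(Km+[S]) gives [S] = Km·v/(Vmax − v).
[S] = 4.11 × 1.78 / (9.80 − 1.78) = 7.316/8.020 = 0.912 nM.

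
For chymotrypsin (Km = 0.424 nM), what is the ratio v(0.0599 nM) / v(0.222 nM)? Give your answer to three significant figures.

0.360

Since Vmax cancels, v₂/v₁ = [S]₂(Km+[S]₁) / [S]₁(Km+[S]₂).
= 0.0599×(0.424+0.222) / (0.222×(0.424+0.0599)) = 0.03870/0.1074 = 0.360.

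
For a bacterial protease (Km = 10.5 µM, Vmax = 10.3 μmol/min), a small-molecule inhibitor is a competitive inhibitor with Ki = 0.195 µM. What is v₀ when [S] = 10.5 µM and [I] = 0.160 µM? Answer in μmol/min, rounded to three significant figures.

3.65 μmol/min

α = 1 + [I]/Ki = 1 + 0.160/0.195 = 1.821.
For a competitive inhibitor, Vmax is unchanged and the apparent Km becomes α·Km: Km,app = 19.1 µM, Vmax,app = 10.3 μmol/min.
v = Vmax,app·[S]/(Km,app + [S]) = 10.3 × 10.5/(19.1 + 10.5) = 3.65 μmol/min.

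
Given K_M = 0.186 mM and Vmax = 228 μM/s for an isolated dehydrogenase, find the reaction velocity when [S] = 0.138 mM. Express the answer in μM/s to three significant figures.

[S]/(Km+[S]) = 0.138/0.3240 = 0.4259, the fractional saturation.
v = 0.4259 × Vmax = 0.4259 × 228 = 97.1 μM/s.

97.1 μM/s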